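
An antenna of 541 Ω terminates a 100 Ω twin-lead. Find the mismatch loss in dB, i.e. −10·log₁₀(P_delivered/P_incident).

mismatch loss ≈ 2.78 dB

Γ = (541 − 100)/(541 + 100) = 0.688
|Γ|² = 0.473, so P_del/P_inc = 1 − |Γ|² = 0.527
ML = −10·log₁₀(1 − |Γ|²)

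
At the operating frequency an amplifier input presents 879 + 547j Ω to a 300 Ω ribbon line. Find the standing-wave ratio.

VSWR ≈ 4.17

Γ = (Z_L − Z_0)/(Z_L + Z_0) = (579 + j547)/(1179 + j547)
|Γ| = 797/1300 = 0.613
VSWR = (1 + |Γ|)/(1 − |Γ|) = 1.61/0.387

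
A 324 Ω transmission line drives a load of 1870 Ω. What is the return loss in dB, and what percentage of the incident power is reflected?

Γ = (1870 − 324)/(1870 + 324) = 0.705
RL = −20·log₁₀(0.705) = 3.04 dB
P_refl/P_inc = |Γ|² = 0.497

RL ≈ 3.04 dB; 49.7% of incident power reflected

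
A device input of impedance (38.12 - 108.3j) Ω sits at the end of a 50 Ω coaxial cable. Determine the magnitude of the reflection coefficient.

Γ = (Z_L − Z_0)/(Z_L + Z_0) = (-11.88 − j108.3)/(88.12 − j108.3)
|Γ| = 109/140

|Γ| ≈ 0.78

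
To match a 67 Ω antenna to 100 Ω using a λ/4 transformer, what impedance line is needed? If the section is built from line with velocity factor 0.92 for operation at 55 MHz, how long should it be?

Z_qwt ≈ 81.9 Ω; length ≈ 1.25 m

Z_qwt = √(Z_0·R_L) = √(100 × 67) = √6700
λ = 0.92·c/f = 5.02 m, so l = λ/4 = 1.25 m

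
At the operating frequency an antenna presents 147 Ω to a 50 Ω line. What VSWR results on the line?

VSWR ≈ 2.94

Γ = (147 − 50)/(147 + 50) = 0.492
VSWR = (1 + 0.492)/(1 − 0.492)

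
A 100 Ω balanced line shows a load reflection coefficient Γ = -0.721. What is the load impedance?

Z_L = Z_0·(1 + Γ)/(1 − Γ) = 100·(0.279)/(1.72)

Z_L ≈ 16.2 Ω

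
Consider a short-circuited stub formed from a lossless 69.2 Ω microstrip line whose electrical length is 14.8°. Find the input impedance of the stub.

tan(βl) = 0.264
For a short-circuited stub, Z_in = jZ_0·tan(βl)

Z_in ≈ +j18.3 Ω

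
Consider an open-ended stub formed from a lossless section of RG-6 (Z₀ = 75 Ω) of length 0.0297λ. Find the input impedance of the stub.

Z_in ≈ −j397 Ω

βl = 2π × 0.0297 = 10.7°
tan(βl) = 0.189
For an open-ended stub, Z_in = −jZ_0·cot(βl) = −jZ_0/tan(βl)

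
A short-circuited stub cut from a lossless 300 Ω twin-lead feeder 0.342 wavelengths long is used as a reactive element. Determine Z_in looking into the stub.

Z_in ≈ −j460 Ω

βl = 2π × 0.342 = 123°
tan(βl) = -1.53
For a short-circuited stub, Z_in = jZ_0·tan(βl)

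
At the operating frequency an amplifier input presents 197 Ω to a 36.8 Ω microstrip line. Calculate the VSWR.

VSWR ≈ 5.35

Γ = (197 − 36.8)/(197 + 36.8) = 0.685
VSWR = (1 + 0.685)/(1 − 0.685)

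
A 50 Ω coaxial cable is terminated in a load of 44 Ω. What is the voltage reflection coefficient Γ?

Γ = -0.0638

Γ = (Z_L − Z_0)/(Z_L + Z_0) = (44 − 50)/(44 + 50) = -6/94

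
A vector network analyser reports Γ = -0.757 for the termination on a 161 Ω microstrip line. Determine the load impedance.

Z_L ≈ 22.3 Ω

Z_L = Z_0·(1 + Γ)/(1 − Γ) = 161·(0.243)/(1.76)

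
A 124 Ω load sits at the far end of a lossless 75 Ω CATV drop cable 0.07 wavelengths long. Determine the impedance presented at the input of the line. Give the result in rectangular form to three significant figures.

βl = 2π × 0.07 = 25.2°
tan(βl) = tan(25.2°) = 0.471
Z_in = Z_0·(Z_L + jZ_0·tanβl)/(Z_0 + jZ_L·tanβl)
     = 75·(124 + j35.3)/(75 + j58.3)

Z_in ≈ 94.3 − j38.1 Ω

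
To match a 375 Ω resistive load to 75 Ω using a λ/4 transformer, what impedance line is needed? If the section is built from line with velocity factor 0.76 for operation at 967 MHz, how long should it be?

Z_qwt ≈ 168 Ω; length ≈ 5.89 cm

Z_qwt = √(Z_0·R_L) = √(75 × 375) = √28120
λ = 0.76·c/f = 0.236 m, so l = λ/4 = 0.0589 m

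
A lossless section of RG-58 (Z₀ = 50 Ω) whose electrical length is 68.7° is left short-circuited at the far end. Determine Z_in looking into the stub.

Z_in ≈ +j128 Ω

tan(βl) = 2.56
For a short-circuited stub, Z_in = jZ_0·tan(βl)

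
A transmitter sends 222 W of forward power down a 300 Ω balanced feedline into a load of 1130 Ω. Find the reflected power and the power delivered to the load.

P_reflected ≈ 74.8 W; P_delivered ≈ 147 W

Γ = (1130 − 300)/(1130 + 300) = 0.58
|Γ|² = 0.337
P_refl = |Γ|²·P_inc = 74.8 W, P_del = (1 − |Γ|²)·P_inc = 147 W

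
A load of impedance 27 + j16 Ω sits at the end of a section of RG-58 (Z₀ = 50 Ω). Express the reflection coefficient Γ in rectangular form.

Γ ≈ -0.245 + j0.259

Γ = (Z_L − Z_0)/(Z_L + Z_0) = (-23 + j16)/(77 + j16)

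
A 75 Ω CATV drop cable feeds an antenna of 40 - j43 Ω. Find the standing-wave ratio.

VSWR ≈ 2.65

Γ = (Z_L − Z_0)/(Z_L + Z_0) = (-35 − j43)/(115 − j43)
|Γ| = 55.4/123 = 0.452
VSWR = (1 + |Γ|)/(1 − |Γ|) = 1.45/0.548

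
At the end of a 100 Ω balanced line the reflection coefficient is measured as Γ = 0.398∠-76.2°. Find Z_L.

Z_L ≈ 86.9 − j79.8 Ω

Z_L = Z_0·(1 + Γ)/(1 − Γ) = 100·(1.09 − j0.387)/(0.905 + j0.387)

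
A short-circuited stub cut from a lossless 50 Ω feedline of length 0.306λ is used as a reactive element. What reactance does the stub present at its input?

X_in ≈ -136 Ω (capacitive)

βl = 2π × 0.306 = 110°
tan(βl) = -2.72
For a short-circuited stub, Z_in = jZ_0·tan(βl)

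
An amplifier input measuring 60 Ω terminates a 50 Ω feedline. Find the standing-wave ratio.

VSWR ≈ 1.2

For a purely resistive load, VSWR = R_L/Z_0 or Z_0/R_L (whichever > 1) = 60/50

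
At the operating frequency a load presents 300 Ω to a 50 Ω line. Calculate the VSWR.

VSWR ≈ 6

Γ = (300 − 50)/(300 + 50) = 0.714
VSWR = (1 + 0.714)/(1 − 0.714)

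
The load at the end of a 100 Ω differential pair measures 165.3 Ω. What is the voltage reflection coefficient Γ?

Γ = 0.246

Γ = (Z_L − Z_0)/(Z_L + Z_0) = (165.3 − 100)/(165.3 + 100) = 65.3/265.3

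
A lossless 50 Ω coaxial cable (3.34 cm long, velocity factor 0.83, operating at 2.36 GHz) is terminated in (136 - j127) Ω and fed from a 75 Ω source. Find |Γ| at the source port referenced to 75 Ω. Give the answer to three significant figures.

λ = v/f = 0.83·c / 2.36 GHz = 0.106 m
βl = 2π·l/λ = 2π × 0.317 = 114°
tan(βl) = -2.25
Z_in = Z_0·(Z_L + jZ_0·tanβl)/(Z_0 + jZ_L·tanβl) = 13.8 + j32.9 Ω
Γ_s = (Z_in − Z_s)/(Z_in + Z_s) = (-61.2 + j32.9)/(88.8 + j32.9), |Γ_s| = 0.733

|Γ| ≈ 0.733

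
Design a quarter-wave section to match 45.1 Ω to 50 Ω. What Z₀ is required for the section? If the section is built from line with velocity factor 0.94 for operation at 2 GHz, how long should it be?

Z_qwt ≈ 47.5 Ω; length ≈ 3.52 cm

Z_qwt = √(Z_0·R_L) = √(50 × 45.1) = √2255
λ = 0.94·c/f = 0.141 m, so l = λ/4 = 0.0352 m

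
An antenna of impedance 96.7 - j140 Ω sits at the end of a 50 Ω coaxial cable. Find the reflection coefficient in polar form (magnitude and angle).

Γ ≈ 0.728 ∠ -27.9°

Γ = (Z_L − Z_0)/(Z_L + Z_0) = (46.7 − j140)/(146.7 − j140)
|Γ| = 148/203 = 0.728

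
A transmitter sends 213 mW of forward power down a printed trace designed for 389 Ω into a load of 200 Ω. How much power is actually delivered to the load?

P_delivered ≈ 191 mW

Γ = (200 − 389)/(200 + 389) = -0.321
|Γ|² = 0.103
P_refl = |Γ|²·P_inc = 21.9 mW, P_del = (1 − |Γ|²)·P_inc = 191 mW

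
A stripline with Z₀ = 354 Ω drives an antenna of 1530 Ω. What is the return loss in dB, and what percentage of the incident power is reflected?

RL ≈ 4.09 dB; 39% of incident power reflected

Γ = (1530 − 354)/(1530 + 354) = 0.624
RL = −20·log₁₀(0.624) = 4.09 dB
P_refl/P_inc = |Γ|² = 0.39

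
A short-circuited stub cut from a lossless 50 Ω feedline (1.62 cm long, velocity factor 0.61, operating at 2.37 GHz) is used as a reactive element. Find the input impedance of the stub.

Z_in ≈ +j194 Ω

λ = v/f = 0.61·c / 2.37 GHz = 0.0772 m
βl = 2π·l/λ = 2π × 0.21 = 75.5°
tan(βl) = 3.87
For a short-circuited stub, Z_in = jZ_0·tan(βl)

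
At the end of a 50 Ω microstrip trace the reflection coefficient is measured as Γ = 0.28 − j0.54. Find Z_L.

Z_L = Z_0·(1 + Γ)/(1 − Γ) = 50·(1.28 − j0.54)/(0.72 + j0.54)

Z_L ≈ 38.9 − j66.7 Ω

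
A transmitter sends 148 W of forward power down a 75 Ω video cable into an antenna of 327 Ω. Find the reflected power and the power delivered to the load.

Γ = (327 − 75)/(327 + 75) = 0.627
|Γ|² = 0.393
P_refl = |Γ|²·P_inc = 58.2 W, P_del = (1 − |Γ|²)·P_inc = 89.8 W

P_reflected ≈ 58.2 W; P_delivered ≈ 89.8 W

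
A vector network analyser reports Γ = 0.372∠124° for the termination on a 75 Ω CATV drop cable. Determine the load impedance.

Z_L ≈ 41.6 + j29.8 Ω

Z_L = Z_0·(1 + Γ)/(1 − Γ) = 75·(0.792 + j0.308)/(1.21 − j0.308)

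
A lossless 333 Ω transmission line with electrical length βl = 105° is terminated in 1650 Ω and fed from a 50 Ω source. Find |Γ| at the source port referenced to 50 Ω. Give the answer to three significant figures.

|Γ| ≈ 0.592

tan(βl) = -3.73
Z_in = Z_0·(Z_L + jZ_0·tanβl)/(Z_0 + jZ_L·tanβl) = 71.8 + j85.3 Ω
Γ_s = (Z_in − Z_s)/(Z_in + Z_s) = (21.8 + j85.3)/(122 + j85.3), |Γ_s| = 0.592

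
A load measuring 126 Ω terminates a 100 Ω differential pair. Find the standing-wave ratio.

VSWR ≈ 1.26

Γ = (126 − 100)/(126 + 100) = 0.115
VSWR = (1 + 0.115)/(1 − 0.115)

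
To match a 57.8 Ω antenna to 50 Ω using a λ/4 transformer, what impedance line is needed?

Z_qwt = √(Z_0·R_L) = √(50 × 57.8) = √2890

Z_qwt ≈ 53.8 Ω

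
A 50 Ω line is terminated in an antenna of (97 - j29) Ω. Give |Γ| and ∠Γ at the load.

Γ ≈ 0.369 ∠ -20.5°

Γ = (Z_L − Z_0)/(Z_L + Z_0) = (47 − j29)/(147 − j29)
|Γ| = 55.2/150 = 0.369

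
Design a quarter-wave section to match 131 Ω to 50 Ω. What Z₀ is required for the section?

Z_qwt = √(Z_0·R_L) = √(50 × 131) = √6550

Z_qwt ≈ 80.9 Ω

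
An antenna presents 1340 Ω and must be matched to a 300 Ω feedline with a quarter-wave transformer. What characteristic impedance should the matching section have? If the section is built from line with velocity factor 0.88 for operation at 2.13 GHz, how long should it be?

Z_qwt = √(Z_0·R_L) = √(300 × 1340) = √402000
λ = 0.88·c/f = 0.124 m, so l = λ/4 = 0.031 m

Z_qwt ≈ 634 Ω; length ≈ 3.1 cm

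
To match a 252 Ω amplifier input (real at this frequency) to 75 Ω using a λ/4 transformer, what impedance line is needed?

Z_qwt = √(Z_0·R_L) = √(75 × 252) = √18900

Z_qwt ≈ 137 Ω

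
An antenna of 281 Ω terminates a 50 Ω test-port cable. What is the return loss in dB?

Γ = (281 − 50)/(281 + 50) = 0.698
RL = −20·log₁₀|Γ| = −20·log₁₀(0.698)

RL ≈ 3.12 dB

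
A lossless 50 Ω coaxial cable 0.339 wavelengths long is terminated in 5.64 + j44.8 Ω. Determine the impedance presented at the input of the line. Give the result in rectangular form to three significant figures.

Z_in ≈ 3.37 − j14.2 Ω

βl = 2π × 0.339 = 122°
tan(βl) = tan(122°) = -1.6
Z_in = Z_0·(Z_L + jZ_0·tanβl)/(Z_0 + jZ_L·tanβl)
     = 50·(5.64 − j35.1)/(122 − j9.01)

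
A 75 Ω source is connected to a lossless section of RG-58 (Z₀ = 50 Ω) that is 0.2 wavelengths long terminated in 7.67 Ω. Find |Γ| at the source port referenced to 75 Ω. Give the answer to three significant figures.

βl = 2π × 0.2 = 72°
tan(βl) = 3.08
Z_in = Z_0·(Z_L + jZ_0·tanβl)/(Z_0 + jZ_L·tanβl) = 65.7 + j123 Ω
Γ_s = (Z_in − Z_s)/(Z_in + Z_s) = (-9.32 + j123)/(141 + j123), |Γ_s| = 0.66

|Γ| ≈ 0.66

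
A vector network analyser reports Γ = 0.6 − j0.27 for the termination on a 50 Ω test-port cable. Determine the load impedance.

Z_L = Z_0·(1 + Γ)/(1 − Γ) = 50·(1.6 − j0.27)/(0.4 + j0.27)

Z_L ≈ 122 − j116 Ω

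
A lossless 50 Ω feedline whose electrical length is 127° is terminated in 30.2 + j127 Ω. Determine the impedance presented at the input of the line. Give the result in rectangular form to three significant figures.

Z_in ≈ 4.22 + j14.7 Ω

tan(βl) = tan(127°) = -1.33
Z_in = Z_0·(Z_L + jZ_0·tanβl)/(Z_0 + jZ_L·tanβl)
     = 50·(30.2 + j60.6)/(219 − j40.1)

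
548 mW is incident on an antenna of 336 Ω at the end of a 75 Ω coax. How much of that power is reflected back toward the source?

Γ = (336 − 75)/(336 + 75) = 0.635
|Γ|² = 0.403
P_refl = |Γ|²·P_inc = 221 mW, P_del = (1 − |Γ|²)·P_inc = 327 mW

P_reflected ≈ 221 mW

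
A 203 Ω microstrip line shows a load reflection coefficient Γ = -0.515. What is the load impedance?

Z_L ≈ 65 Ω

Z_L = Z_0·(1 + Γ)/(1 − Γ) = 203·(0.485)/(1.52)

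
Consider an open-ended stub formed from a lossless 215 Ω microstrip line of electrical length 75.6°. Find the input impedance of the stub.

tan(βl) = 3.89
For an open-ended stub, Z_in = −jZ_0·cot(βl) = −jZ_0/tan(βl)

Z_in ≈ −j55.2 Ω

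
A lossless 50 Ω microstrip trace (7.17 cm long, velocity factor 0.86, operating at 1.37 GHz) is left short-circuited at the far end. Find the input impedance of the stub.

Z_in ≈ −j46.5 Ω

λ = v/f = 0.86·c / 1.37 GHz = 0.188 m
βl = 2π·l/λ = 2π × 0.381 = 137°
tan(βl) = -0.93
For a short-circuited stub, Z_in = jZ_0·tan(βl)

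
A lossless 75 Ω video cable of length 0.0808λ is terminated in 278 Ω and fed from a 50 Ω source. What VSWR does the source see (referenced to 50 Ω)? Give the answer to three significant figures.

βl = 2π × 0.0808 = 29.1°
tan(βl) = 0.556
Z_in = Z_0·(Z_L + jZ_0·tanβl)/(Z_0 + jZ_L·tanβl) = 69.3 − j101 Ω
Γ_s = (Z_in − Z_s)/(Z_in + Z_s) = (19.3 − j101)/(119 − j101), |Γ_s| = 0.659
VSWR = (1 + |Γ_s|)/(1 − |Γ_s|)

VSWR ≈ 4.86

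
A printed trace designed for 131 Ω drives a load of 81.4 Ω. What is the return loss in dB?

Γ = (81.4 − 131)/(81.4 + 131) = -0.234
RL = −20·log₁₀|Γ| = −20·log₁₀(0.234)

RL ≈ 12.6 dB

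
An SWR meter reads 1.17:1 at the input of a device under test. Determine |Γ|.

|Γ| = (S − 1)/(S + 1) = (1.17 − 1)/(1.17 + 1) = 0.17/2.17

|Γ| ≈ 0.0783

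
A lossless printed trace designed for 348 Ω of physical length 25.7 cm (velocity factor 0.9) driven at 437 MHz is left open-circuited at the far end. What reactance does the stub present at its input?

X_in ≈ 597 Ω (inductive)

λ = v/f = 0.9·c / 437 MHz = 0.618 m
βl = 2π·l/λ = 2π × 0.416 = 150°
tan(βl) = -0.583
For an open-circuited stub, Z_in = −jZ_0·cot(βl) = −jZ_0/tan(βl)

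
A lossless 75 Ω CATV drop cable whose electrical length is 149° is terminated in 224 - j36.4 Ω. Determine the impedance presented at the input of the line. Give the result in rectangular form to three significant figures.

tan(βl) = tan(149°) = -0.601
Z_in = Z_0·(Z_L + jZ_0·tanβl)/(Z_0 + jZ_L·tanβl)
     = 75·(224 − j81.5)/(53.1 − j135)

Z_in ≈ 81.9 + j92.5 Ω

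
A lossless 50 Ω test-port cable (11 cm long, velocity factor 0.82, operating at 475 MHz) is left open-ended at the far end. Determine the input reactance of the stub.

λ = v/f = 0.82·c / 475 MHz = 0.518 m
βl = 2π·l/λ = 2π × 0.212 = 76.5°
tan(βl) = 4.15
For an open-ended stub, Z_in = −jZ_0·cot(βl) = −jZ_0/tan(βl)

X_in ≈ -12 Ω (capacitive)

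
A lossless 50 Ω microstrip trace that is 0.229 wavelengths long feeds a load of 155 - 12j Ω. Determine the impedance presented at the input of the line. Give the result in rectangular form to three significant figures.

βl = 2π × 0.229 = 82.4°
tan(βl) = tan(82.4°) = 7.53
Z_in = Z_0·(Z_L + jZ_0·tanβl)/(Z_0 + jZ_L·tanβl)
     = 50·(155 + j365)/(140 + j1170)

Z_in ≈ 16.2 − j4.69 Ω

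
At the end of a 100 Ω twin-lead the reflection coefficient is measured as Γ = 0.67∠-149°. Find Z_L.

Z_L ≈ 21.2 − j26.6 Ω

Z_L = Z_0·(1 + Γ)/(1 − Γ) = 100·(0.426 − j0.345)/(1.57 + j0.345)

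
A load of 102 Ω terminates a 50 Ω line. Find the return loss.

RL ≈ 9.32 dB

Γ = (102 − 50)/(102 + 50) = 0.342
RL = −20·log₁₀|Γ| = −20·log₁₀(0.342)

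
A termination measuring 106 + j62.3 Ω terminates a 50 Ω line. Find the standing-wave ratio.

VSWR ≈ 2.99

Γ = (Z_L − Z_0)/(Z_L + Z_0) = (56 + j62.3)/(156 + j62.3)
|Γ| = 83.8/168 = 0.499
VSWR = (1 + |Γ|)/(1 − |Γ|) = 1.5/0.501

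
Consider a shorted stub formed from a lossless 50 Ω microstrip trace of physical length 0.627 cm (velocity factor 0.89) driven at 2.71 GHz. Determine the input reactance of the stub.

X_in ≈ 21.1 Ω (inductive)

λ = v/f = 0.89·c / 2.71 GHz = 0.0985 m
βl = 2π·l/λ = 2π × 0.0636 = 22.9°
tan(βl) = 0.423
For a shorted stub, Z_in = jZ_0·tan(βl)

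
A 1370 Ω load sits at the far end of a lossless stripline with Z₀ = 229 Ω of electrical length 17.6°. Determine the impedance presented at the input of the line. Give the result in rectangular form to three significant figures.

Z_in ≈ 328 − j549 Ω

tan(βl) = tan(17.6°) = 0.317
Z_in = Z_0·(Z_L + jZ_0·tanβl)/(Z_0 + jZ_L·tanβl)
     = 229·(1370 + j72.6)/(229 + j435)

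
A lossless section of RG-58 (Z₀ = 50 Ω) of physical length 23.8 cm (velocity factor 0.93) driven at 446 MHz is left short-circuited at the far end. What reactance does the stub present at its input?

λ = v/f = 0.93·c / 446 MHz = 0.626 m
βl = 2π·l/λ = 2π × 0.38 = 137°
tan(βl) = -0.934
For a short-circuited stub, Z_in = jZ_0·tan(βl)

X_in ≈ -46.7 Ω (capacitive)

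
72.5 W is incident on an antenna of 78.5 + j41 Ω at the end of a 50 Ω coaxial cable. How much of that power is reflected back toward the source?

P_reflected ≈ 9.94 W

|Γ| = |(28.5 + j41)/(128.5 + j41)| = 0.37
|Γ|² = 0.137
P_refl = |Γ|²·P_inc = 9.94 W, P_del = (1 − |Γ|²)·P_inc = 62.6 W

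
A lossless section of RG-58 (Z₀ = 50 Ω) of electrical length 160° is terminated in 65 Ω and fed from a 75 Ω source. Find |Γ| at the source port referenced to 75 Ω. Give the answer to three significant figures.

|Γ| ≈ 0.133

tan(βl) = -0.364
Z_in = Z_0·(Z_L + jZ_0·tanβl)/(Z_0 + jZ_L·tanβl) = 60.1 + j10.3 Ω
Γ_s = (Z_in − Z_s)/(Z_in + Z_s) = (-14.9 + j10.3)/(135 + j10.3), |Γ_s| = 0.133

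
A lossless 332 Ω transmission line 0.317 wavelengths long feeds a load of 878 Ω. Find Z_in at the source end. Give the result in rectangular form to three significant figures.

βl = 2π × 0.317 = 114°
tan(βl) = tan(114°) = -2.23
Z_in = Z_0·(Z_L + jZ_0·tanβl)/(Z_0 + jZ_L·tanβl)
     = 332·(878 − j742)/(332 − j1960)

Z_in ≈ 147 + j124 Ω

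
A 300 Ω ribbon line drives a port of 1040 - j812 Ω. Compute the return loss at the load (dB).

RL ≈ 3.08 dB

Γ = (740 − j812)/(1340 − j812), |Γ| = 0.701
RL = −20·log₁₀|Γ| = −20·log₁₀(0.701)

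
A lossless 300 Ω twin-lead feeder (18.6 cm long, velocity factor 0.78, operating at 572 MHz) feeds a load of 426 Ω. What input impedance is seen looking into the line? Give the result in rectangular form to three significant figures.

Z_in ≈ 394 + j76.1 Ω

λ = v/f = 0.78·c / 572 MHz = 0.409 m
βl = 2π·l/λ = 2π × 0.455 = 164°
tan(βl) = tan(164°) = -0.293
Z_in = Z_0·(Z_L + jZ_0·tanβl)/(Z_0 + jZ_L·tanβl)
     = 300·(426 − j87.8)/(300 − j125)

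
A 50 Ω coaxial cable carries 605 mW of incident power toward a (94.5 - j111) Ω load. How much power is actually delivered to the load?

P_delivered ≈ 344 mW

|Γ| = |(44.5 − j111)/(144.5 − j111)| = 0.656
|Γ|² = 0.431
P_refl = |Γ|²·P_inc = 261 mW, P_del = (1 − |Γ|²)·P_inc = 344 mW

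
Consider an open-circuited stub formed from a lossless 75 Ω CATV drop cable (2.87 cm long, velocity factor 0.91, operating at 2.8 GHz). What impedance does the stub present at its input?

λ = v/f = 0.91·c / 2.8 GHz = 0.0975 m
βl = 2π·l/λ = 2π × 0.294 = 106°
tan(βl) = -3.49
For an open-circuited stub, Z_in = −jZ_0·cot(βl) = −jZ_0/tan(βl)

Z_in ≈ +j21.5 Ω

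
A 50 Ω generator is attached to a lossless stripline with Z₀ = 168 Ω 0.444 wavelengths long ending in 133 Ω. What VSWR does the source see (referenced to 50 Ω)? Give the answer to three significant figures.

VSWR ≈ 2.86

βl = 2π × 0.444 = 160°
tan(βl) = -0.367
Z_in = Z_0·(Z_L + jZ_0·tanβl)/(Z_0 + jZ_L·tanβl) = 139 − j21.2 Ω
Γ_s = (Z_in − Z_s)/(Z_in + Z_s) = (89.2 − j21.2)/(189 − j21.2), |Γ_s| = 0.482
VSWR = (1 + |Γ_s|)/(1 − |Γ_s|)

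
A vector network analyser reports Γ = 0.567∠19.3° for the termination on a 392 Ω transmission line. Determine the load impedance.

Z_L = Z_0·(1 + Γ)/(1 − Γ) = 392·(1.54 + j0.187)/(0.465 − j0.187)

Z_L ≈ 1060 + j585 Ω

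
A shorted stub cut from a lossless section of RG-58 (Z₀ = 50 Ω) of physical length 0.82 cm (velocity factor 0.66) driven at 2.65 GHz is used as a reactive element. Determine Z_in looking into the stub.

Z_in ≈ +j41.2 Ω

λ = v/f = 0.66·c / 2.65 GHz = 0.0747 m
βl = 2π·l/λ = 2π × 0.11 = 39.5°
tan(βl) = 0.825
For a shorted stub, Z_in = jZ_0·tan(βl)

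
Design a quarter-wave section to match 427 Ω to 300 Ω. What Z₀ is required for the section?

Z_qwt ≈ 358 Ω

Z_qwt = √(Z_0·R_L) = √(300 × 427) = √128100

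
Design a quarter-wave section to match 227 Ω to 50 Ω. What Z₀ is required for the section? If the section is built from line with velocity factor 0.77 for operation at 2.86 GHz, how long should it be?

Z_qwt = √(Z_0·R_L) = √(50 × 227) = √11350
λ = 0.77·c/f = 0.0808 m, so l = λ/4 = 0.0202 m

Z_qwt ≈ 107 Ω; length ≈ 2.02 cm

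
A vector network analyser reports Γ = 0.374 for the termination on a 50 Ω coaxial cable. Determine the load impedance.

Z_L ≈ 110 Ω

Z_L = Z_0·(1 + Γ)/(1 − Γ) = 50·(1.37)/(0.626)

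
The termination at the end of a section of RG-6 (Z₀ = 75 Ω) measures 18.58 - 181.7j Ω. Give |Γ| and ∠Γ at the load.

Γ = (Z_L − Z_0)/(Z_L + Z_0) = (-56.42 − j181.7)/(93.58 − j181.7)
|Γ| = 190/204 = 0.931

Γ ≈ 0.931 ∠ -44.5°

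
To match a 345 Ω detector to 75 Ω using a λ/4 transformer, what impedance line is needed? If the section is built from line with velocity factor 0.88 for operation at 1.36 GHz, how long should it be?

Z_qwt = √(Z_0·R_L) = √(75 × 345) = √25880
λ = 0.88·c/f = 0.194 m, so l = λ/4 = 0.0485 m

Z_qwt ≈ 161 Ω; length ≈ 4.85 cm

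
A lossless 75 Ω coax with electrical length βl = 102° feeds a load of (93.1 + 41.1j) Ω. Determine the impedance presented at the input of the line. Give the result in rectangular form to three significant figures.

tan(βl) = tan(102°) = -4.7
Z_in = Z_0·(Z_L + jZ_0·tanβl)/(Z_0 + jZ_L·tanβl)
     = 75·(93.1 − j312)/(268 − j438)

Z_in ≈ 45.9 − j12.2 Ω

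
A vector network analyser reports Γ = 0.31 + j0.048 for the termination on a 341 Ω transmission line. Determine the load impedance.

Z_L ≈ 643 + j68.4 Ω

Z_L = Z_0·(1 + Γ)/(1 − Γ) = 341·(1.31 + j0.048)/(0.69 − j0.048)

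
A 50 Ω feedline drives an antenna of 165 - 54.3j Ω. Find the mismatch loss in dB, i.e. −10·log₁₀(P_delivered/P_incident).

mismatch loss ≈ 1.73 dB

Γ = (115 − j54.3)/(215 − j54.3), |Γ| = 0.574
|Γ|² = 0.329, so P_del/P_inc = 1 − |Γ|² = 0.671
ML = −10·log₁₀(1 − |Γ|²)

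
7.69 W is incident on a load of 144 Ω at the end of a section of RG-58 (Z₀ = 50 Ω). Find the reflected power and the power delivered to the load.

Γ = (144 − 50)/(144 + 50) = 0.485
|Γ|² = 0.235
P_refl = |Γ|²·P_inc = 1.81 W, P_del = (1 − |Γ|²)·P_inc = 5.88 W

P_reflected ≈ 1.81 W; P_delivered ≈ 5.88 W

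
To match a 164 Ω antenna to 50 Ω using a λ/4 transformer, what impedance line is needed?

Z_qwt ≈ 90.6 Ω

Z_qwt = √(Z_0·R_L) = √(50 × 164) = √8200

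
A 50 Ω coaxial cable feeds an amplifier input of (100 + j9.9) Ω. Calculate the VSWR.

Γ = (Z_L − Z_0)/(Z_L + Z_0) = (50 + j9.9)/(150 + j9.9)
|Γ| = 51/150 = 0.339
VSWR = (1 + |Γ|)/(1 − |Γ|) = 1.34/0.661

VSWR ≈ 2.03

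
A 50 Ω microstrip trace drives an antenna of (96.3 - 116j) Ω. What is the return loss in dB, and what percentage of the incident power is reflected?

Γ = (46.3 − j116)/(146.3 − j116), |Γ| = 0.669
RL = −20·log₁₀(0.669) = 3.49 dB
P_refl/P_inc = |Γ|² = 0.447

RL ≈ 3.49 dB; 44.7% of incident power reflected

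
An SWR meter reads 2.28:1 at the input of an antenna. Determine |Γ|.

|Γ| = (S − 1)/(S + 1) = (2.28 − 1)/(2.28 + 1) = 1.28/3.28

|Γ| ≈ 0.39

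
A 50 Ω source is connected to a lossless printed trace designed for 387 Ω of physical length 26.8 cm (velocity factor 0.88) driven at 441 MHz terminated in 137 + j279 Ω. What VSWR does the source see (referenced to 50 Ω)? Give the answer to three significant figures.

VSWR ≈ 5.61

λ = v/f = 0.88·c / 441 MHz = 0.599 m
βl = 2π·l/λ = 2π × 0.448 = 161°
tan(βl) = -0.341
Z_in = Z_0·(Z_L + jZ_0·tanβl)/(Z_0 + jZ_L·tanβl) = 97.6 + j127 Ω
Γ_s = (Z_in − Z_s)/(Z_in + Z_s) = (47.6 + j127)/(148 + j127), |Γ_s| = 0.698
VSWR = (1 + |Γ_s|)/(1 − |Γ_s|)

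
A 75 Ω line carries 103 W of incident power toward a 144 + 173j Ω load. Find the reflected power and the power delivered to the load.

P_reflected ≈ 45.9 W; P_delivered ≈ 57.1 W

|Γ| = |(69 + j173)/(219 + j173)| = 0.667
|Γ|² = 0.445
P_refl = |Γ|²·P_inc = 45.9 W, P_del = (1 − |Γ|²)·P_inc = 57.1 W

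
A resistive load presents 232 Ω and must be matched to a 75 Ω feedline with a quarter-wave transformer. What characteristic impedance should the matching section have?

Z_qwt = √(Z_0·R_L) = √(75 × 232) = √17400

Z_qwt ≈ 132 Ω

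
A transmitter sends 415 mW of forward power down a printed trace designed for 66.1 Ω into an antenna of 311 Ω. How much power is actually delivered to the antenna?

P_delivered ≈ 240 mW

Γ = (311 − 66.1)/(311 + 66.1) = 0.649
|Γ|² = 0.422
P_refl = |Γ|²·P_inc = 175 mW, P_del = (1 − |Γ|²)·P_inc = 240 mW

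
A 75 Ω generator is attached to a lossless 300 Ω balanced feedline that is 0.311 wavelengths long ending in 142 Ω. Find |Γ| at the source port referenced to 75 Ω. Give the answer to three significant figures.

βl = 2π × 0.311 = 112°
tan(βl) = -2.48
Z_in = Z_0·(Z_L + jZ_0·tanβl)/(Z_0 + jZ_L·tanβl) = 427 − j243 Ω
Γ_s = (Z_in − Z_s)/(Z_in + Z_s) = (352 − j243)/(502 − j243), |Γ_s| = 0.767

|Γ| ≈ 0.767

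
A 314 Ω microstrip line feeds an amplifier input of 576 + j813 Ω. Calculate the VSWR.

VSWR ≈ 5.86

Γ = (Z_L − Z_0)/(Z_L + Z_0) = (262 + j813)/(890 + j813)
|Γ| = 854/1210 = 0.709
VSWR = (1 + |Γ|)/(1 − |Γ|) = 1.71/0.291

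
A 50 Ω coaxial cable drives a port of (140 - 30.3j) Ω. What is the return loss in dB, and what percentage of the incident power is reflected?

RL ≈ 6.13 dB; 24.4% of incident power reflected

Γ = (90 − j30.3)/(190 − j30.3), |Γ| = 0.494
RL = −20·log₁₀(0.494) = 6.13 dB
P_refl/P_inc = |Γ|² = 0.244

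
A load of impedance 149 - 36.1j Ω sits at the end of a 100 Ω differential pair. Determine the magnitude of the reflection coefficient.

Γ = (Z_L − Z_0)/(Z_L + Z_0) = (49 − j36.1)/(249 − j36.1)
|Γ| = 60.9/252

|Γ| ≈ 0.242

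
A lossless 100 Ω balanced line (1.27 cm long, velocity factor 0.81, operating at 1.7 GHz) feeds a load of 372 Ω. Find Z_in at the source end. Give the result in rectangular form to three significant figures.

Z_in ≈ 80.8 − j125 Ω

λ = v/f = 0.81·c / 1.7 GHz = 0.143 m
βl = 2π·l/λ = 2π × 0.0888 = 32°
tan(βl) = tan(32°) = 0.625
Z_in = Z_0·(Z_L + jZ_0·tanβl)/(Z_0 + jZ_L·tanβl)
     = 100·(372 + j62.5)/(100 + j232)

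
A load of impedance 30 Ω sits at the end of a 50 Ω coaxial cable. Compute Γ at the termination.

Γ = (Z_L − Z_0)/(Z_L + Z_0) = (30 − 50)/(30 + 50) = -20/80

Γ = -0.25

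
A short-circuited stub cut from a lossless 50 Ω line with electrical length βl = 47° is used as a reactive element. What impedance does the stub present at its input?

tan(βl) = 1.07
For a short-circuited stub, Z_in = jZ_0·tan(βl)

Z_in ≈ +j53.6 Ω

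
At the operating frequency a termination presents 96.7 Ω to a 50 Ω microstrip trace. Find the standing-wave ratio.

VSWR ≈ 1.93

Γ = (96.7 − 50)/(96.7 + 50) = 0.318
VSWR = (1 + 0.318)/(1 − 0.318)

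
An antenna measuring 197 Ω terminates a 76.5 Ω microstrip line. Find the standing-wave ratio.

Γ = (197 − 76.5)/(197 + 76.5) = 0.441
VSWR = (1 + 0.441)/(1 − 0.441)

VSWR ≈ 2.58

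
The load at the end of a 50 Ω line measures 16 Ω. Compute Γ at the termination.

Γ = (Z_L − Z_0)/(Z_L + Z_0) = (16 − 50)/(16 + 50) = -34/66

Γ = -0.515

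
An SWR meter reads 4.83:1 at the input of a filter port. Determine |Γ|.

|Γ| ≈ 0.657

|Γ| = (S − 1)/(S + 1) = (4.83 − 1)/(4.83 + 1) = 3.83/5.83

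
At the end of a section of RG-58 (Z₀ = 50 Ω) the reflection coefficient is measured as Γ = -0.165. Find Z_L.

Z_L ≈ 35.8 Ω

Z_L = Z_0·(1 + Γ)/(1 − Γ) = 50·(0.835)/(1.17)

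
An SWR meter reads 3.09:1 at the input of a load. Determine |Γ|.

|Γ| = (S − 1)/(S + 1) = (3.09 − 1)/(3.09 + 1) = 2.09/4.09

|Γ| ≈ 0.511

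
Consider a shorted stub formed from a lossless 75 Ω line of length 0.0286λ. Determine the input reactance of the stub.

X_in ≈ 13.6 Ω (inductive)

βl = 2π × 0.0286 = 10.3°
tan(βl) = 0.182
For a shorted stub, Z_in = jZ_0·tan(βl)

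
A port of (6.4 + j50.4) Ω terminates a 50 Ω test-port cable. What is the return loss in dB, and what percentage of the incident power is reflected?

Γ = (-43.6 + j50.4)/(56.4 + j50.4), |Γ| = 0.881
RL = −20·log₁₀(0.881) = 1.1 dB
P_refl/P_inc = |Γ|² = 0.776

RL ≈ 1.1 dB; 77.6% of incident power reflected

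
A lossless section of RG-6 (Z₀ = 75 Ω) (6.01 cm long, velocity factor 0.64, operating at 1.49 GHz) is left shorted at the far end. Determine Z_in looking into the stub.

λ = v/f = 0.64·c / 1.49 GHz = 0.129 m
βl = 2π·l/λ = 2π × 0.466 = 168°
tan(βl) = -0.214
For a shorted stub, Z_in = jZ_0·tan(βl)

Z_in ≈ −j16.1 Ω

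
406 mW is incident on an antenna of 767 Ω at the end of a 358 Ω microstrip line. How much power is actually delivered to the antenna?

Γ = (767 − 358)/(767 + 358) = 0.364
|Γ|² = 0.132
P_refl = |Γ|²·P_inc = 53.7 mW, P_del = (1 − |Γ|²)·P_inc = 352 mW

P_delivered ≈ 352 mW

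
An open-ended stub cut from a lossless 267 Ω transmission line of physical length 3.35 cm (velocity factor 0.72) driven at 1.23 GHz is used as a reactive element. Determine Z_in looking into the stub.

λ = v/f = 0.72·c / 1.23 GHz = 0.176 m
βl = 2π·l/λ = 2π × 0.191 = 68.7°
tan(βl) = 2.56
For an open-ended stub, Z_in = −jZ_0·cot(βl) = −jZ_0/tan(βl)

Z_in ≈ −j104 Ω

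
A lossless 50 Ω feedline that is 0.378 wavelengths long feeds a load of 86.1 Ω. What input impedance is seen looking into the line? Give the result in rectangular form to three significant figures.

βl = 2π × 0.378 = 136°
tan(βl) = tan(136°) = -0.963
Z_in = Z_0·(Z_L + jZ_0·tanβl)/(Z_0 + jZ_L·tanβl)
     = 50·(86.1 − j48.1)/(50 − j82.9)

Z_in ≈ 44.3 + j25.2 Ω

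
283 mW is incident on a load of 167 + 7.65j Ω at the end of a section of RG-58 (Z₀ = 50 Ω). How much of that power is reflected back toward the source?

P_reflected ≈ 82.5 mW

|Γ| = |(117 + j7.65)/(217 + j7.65)| = 0.54
|Γ|² = 0.292
P_refl = |Γ|²·P_inc = 82.5 mW, P_del = (1 − |Γ|²)·P_inc = 200 mW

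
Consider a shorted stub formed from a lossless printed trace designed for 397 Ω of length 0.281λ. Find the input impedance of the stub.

Z_in ≈ −j2010 Ω

βl = 2π × 0.281 = 101°
tan(βl) = -5.07
For a shorted stub, Z_in = jZ_0·tan(βl)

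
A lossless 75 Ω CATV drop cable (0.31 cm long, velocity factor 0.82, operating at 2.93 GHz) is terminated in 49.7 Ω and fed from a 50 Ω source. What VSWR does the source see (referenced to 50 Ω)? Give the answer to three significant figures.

VSWR ≈ 1.21

λ = v/f = 0.82·c / 2.93 GHz = 0.084 m
βl = 2π·l/λ = 2π × 0.0369 = 13.3°
tan(βl) = 0.236
Z_in = Z_0·(Z_L + jZ_0·tanβl)/(Z_0 + jZ_L·tanβl) = 51.2 + j9.7 Ω
Γ_s = (Z_in − Z_s)/(Z_in + Z_s) = (1.22 + j9.7)/(101 + j9.7), |Γ_s| = 0.0961
VSWR = (1 + |Γ_s|)/(1 − |Γ_s|)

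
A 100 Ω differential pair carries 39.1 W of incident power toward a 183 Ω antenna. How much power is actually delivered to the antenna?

P_delivered ≈ 35.7 W

Γ = (183 − 100)/(183 + 100) = 0.293
|Γ|² = 0.086
P_refl = |Γ|²·P_inc = 3.36 W, P_del = (1 − |Γ|²)·P_inc = 35.7 W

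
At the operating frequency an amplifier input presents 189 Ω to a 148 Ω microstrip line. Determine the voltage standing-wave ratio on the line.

Γ = (189 − 148)/(189 + 148) = 0.122
VSWR = (1 + 0.122)/(1 − 0.122)

VSWR ≈ 1.28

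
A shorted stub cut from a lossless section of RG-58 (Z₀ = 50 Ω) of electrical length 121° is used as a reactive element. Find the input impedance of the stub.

Z_in ≈ −j83.2 Ω

tan(βl) = -1.66
For a shorted stub, Z_in = jZ_0·tan(βl)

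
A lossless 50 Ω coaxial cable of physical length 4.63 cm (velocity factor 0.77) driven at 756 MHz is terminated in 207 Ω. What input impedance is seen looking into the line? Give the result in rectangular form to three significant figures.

Z_in ≈ 17.7 − j32.6 Ω

λ = v/f = 0.77·c / 756 MHz = 0.306 m
βl = 2π·l/λ = 2π × 0.152 = 54.5°
tan(βl) = tan(54.5°) = 1.4
Z_in = Z_0·(Z_L + jZ_0·tanβl)/(Z_0 + jZ_L·tanβl)
     = 50·(207 + j70.2)/(50 + j291)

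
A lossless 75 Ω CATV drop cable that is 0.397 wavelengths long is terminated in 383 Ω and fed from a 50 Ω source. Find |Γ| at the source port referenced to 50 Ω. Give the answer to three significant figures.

βl = 2π × 0.397 = 143°
tan(βl) = -0.756
Z_in = Z_0·(Z_L + jZ_0·tanβl)/(Z_0 + jZ_L·tanβl) = 37.9 + j89.4 Ω
Γ_s = (Z_in − Z_s)/(Z_in + Z_s) = (-12.1 + j89.4)/(87.9 + j89.4), |Γ_s| = 0.72

|Γ| ≈ 0.72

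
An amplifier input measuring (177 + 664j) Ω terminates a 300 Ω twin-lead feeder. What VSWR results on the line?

VSWR ≈ 10.5

Γ = (Z_L − Z_0)/(Z_L + Z_0) = (-123 + j664)/(477 + j664)
|Γ| = 675/818 = 0.826
VSWR = (1 + |Γ|)/(1 − |Γ|) = 1.83/0.174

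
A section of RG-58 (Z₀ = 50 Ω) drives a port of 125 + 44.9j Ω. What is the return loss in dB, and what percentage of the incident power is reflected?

RL ≈ 6.31 dB; 23.4% of incident power reflected

Γ = (75 + j44.9)/(175 + j44.9), |Γ| = 0.484
RL = −20·log₁₀(0.484) = 6.31 dB
P_refl/P_inc = |Γ|² = 0.234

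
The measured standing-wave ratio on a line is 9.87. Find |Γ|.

|Γ| = (S − 1)/(S + 1) = (9.87 − 1)/(9.87 + 1) = 8.87/10.9

|Γ| ≈ 0.816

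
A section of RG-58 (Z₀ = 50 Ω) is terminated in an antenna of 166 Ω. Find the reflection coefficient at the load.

Γ = (Z_L − Z_0)/(Z_L + Z_0) = (166 − 50)/(166 + 50) = 116/216

Γ = 0.537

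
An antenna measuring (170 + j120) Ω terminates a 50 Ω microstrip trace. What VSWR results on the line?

Γ = (Z_L − Z_0)/(Z_L + Z_0) = (120 + j120)/(220 + j120)
|Γ| = 170/251 = 0.677
VSWR = (1 + |Γ|)/(1 − |Γ|) = 1.68/0.323

VSWR ≈ 5.2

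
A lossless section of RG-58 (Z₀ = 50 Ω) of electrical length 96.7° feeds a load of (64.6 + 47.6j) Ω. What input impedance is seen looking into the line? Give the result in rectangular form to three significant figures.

Z_in ≈ 23.3 − j13.4 Ω

tan(βl) = tan(96.7°) = -8.51
Z_in = Z_0·(Z_L + jZ_0·tanβl)/(Z_0 + jZ_L·tanβl)
     = 50·(64.6 − j378)/(455 − j550)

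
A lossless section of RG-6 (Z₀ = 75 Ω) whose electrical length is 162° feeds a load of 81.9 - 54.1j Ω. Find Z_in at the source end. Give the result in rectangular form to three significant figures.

Z_in ≈ 127 − j43.6 Ω

tan(βl) = tan(162°) = -0.325
Z_in = Z_0·(Z_L + jZ_0·tanβl)/(Z_0 + jZ_L·tanβl)
     = 75·(81.9 − j78.5)/(57.4 − j26.6)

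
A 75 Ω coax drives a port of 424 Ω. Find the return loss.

RL ≈ 3.11 dB

Γ = (424 − 75)/(424 + 75) = 0.699
RL = −20·log₁₀|Γ| = −20·log₁₀(0.699)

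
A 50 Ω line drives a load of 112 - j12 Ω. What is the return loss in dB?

RL ≈ 8.21 dB

Γ = (62 − j12)/(162 − j12), |Γ| = 0.389
RL = −20·log₁₀|Γ| = −20·log₁₀(0.389)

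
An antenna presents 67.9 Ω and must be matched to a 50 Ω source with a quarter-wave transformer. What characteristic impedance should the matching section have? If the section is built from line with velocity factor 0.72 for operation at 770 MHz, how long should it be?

Z_qwt = √(Z_0·R_L) = √(50 × 67.9) = √3395
λ = 0.72·c/f = 0.281 m, so l = λ/4 = 0.0701 m

Z_qwt ≈ 58.3 Ω; length ≈ 7.01 cm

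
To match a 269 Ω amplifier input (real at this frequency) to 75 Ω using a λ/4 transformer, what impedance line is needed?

Z_qwt ≈ 142 Ω

Z_qwt = √(Z_0·R_L) = √(75 × 269) = √20180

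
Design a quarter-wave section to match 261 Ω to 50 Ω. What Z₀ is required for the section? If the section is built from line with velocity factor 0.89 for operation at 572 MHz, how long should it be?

Z_qwt ≈ 114 Ω; length ≈ 11.7 cm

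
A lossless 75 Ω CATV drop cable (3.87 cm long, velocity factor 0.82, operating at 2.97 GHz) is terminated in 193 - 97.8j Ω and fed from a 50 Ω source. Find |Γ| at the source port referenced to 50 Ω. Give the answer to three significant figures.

λ = v/f = 0.82·c / 2.97 GHz = 0.0828 m
βl = 2π·l/λ = 2π × 0.467 = 168°
tan(βl) = -0.209
Z_in = Z_0·(Z_L + jZ_0·tanβl)/(Z_0 + jZ_L·tanβl) = 246 + j25.9 Ω
Γ_s = (Z_in − Z_s)/(Z_in + Z_s) = (196 + j25.9)/(296 + j25.9), |Γ_s| = 0.666

|Γ| ≈ 0.666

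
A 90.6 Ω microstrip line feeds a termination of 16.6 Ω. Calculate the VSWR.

For a purely resistive load, VSWR = R_L/Z_0 or Z_0/R_L (whichever > 1) = 90.6/16.6

VSWR ≈ 5.46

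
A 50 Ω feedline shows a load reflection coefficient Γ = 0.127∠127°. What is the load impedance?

Z_L = Z_0·(1 + Γ)/(1 − Γ) = 50·(0.924 + j0.101)/(1.08 − j0.101)

Z_L ≈ 42.1 + j8.68 Ω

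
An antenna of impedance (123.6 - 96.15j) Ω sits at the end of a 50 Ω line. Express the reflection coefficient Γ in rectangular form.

Γ ≈ 0.559 − j0.244

Γ = (Z_L − Z_0)/(Z_L + Z_0) = (73.6 − j96.15)/(173.6 − j96.15)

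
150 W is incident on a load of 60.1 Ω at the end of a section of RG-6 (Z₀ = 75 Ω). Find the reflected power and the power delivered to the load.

P_reflected ≈ 1.82 W; P_delivered ≈ 148 W

Γ = (60.1 − 75)/(60.1 + 75) = -0.11
|Γ|² = 0.0122
P_refl = |Γ|²·P_inc = 1.82 W, P_del = (1 − |Γ|²)·P_inc = 148 W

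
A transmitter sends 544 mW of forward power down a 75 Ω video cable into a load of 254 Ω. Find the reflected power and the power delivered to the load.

P_reflected ≈ 161 mW; P_delivered ≈ 383 mW

Γ = (254 − 75)/(254 + 75) = 0.544
|Γ|² = 0.296
P_refl = |Γ|²·P_inc = 161 mW, P_del = (1 − |Γ|²)·P_inc = 383 mW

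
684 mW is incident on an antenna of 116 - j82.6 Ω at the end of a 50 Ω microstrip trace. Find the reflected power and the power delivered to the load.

P_reflected ≈ 222 mW; P_delivered ≈ 462 mW

|Γ| = |(66 − j82.6)/(166 − j82.6)| = 0.57
|Γ|² = 0.325
P_refl = |Γ|²·P_inc = 222 mW, P_del = (1 − |Γ|²)·P_inc = 462 mW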